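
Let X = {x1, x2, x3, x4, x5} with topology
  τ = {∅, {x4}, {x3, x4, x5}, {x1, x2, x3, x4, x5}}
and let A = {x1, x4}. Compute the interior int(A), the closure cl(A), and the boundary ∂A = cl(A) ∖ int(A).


int(A) = {x4}, cl(A) = {x1, x2, x3, x4, x5}, ∂A = {x1, x2, x3, x5}.

Closed sets in (X, τ) are complements of opens:
  closed(X, τ) = {∅, {x1, x2}, {x1, x2, x3, x5}, {x1, x2, x3, x4, x5}}.
int(A) = ⋃ {U ∈ τ : U ⊆ A}. Opens contained in A: ∅, {x4}.
Taking the union of these: int(A) = {x4}.
cl(A) = ⋂ {C closed : A ⊆ C}. Closed sets containing A: {x1, x2, x3, x4, x5}.
Intersecting these: cl(A) = {x1, x2, x3, x4, x5}.
∂A = cl(A) ∖ int(A) = {x1, x2, x3, x4, x5} ∖ {x4} = {x1, x2, x3, x5}.


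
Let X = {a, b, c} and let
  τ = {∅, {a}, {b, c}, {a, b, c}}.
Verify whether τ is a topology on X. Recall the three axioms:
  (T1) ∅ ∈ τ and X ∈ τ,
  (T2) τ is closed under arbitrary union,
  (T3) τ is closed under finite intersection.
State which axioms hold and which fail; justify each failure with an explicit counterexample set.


τ IS a topology on X.

Axiom (T1): ∅ ∈ τ? Yes; X ∈ τ? Yes.
Axiom (T2/T3): check pairwise unions and intersections of members of τ.
All pairwise intersections and unions checked — each lies in τ. Therefore τ satisfies (T1), (T2), (T3): it IS a topology on X.


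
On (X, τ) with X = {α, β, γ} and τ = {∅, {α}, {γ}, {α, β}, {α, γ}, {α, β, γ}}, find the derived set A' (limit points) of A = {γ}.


A' = ∅

For each x ∈ X, list the open sets U ∈ τ with x ∈ U, then check whether U ∩ (A ∖ {x}) ≠ ∅ for every such U.
  x = α: open {α} ∋ x has {α} ∩ (A ∖ {α}) = ∅, so x is NOT a limit point.
  x = β: open {α, β} ∋ x has {α, β} ∩ (A ∖ {β}) = ∅, so x is NOT a limit point.
  x = γ: open {γ} ∋ x has {γ} ∩ (A ∖ {γ}) = ∅, so x is NOT a limit point.
Collecting: A' = ∅.


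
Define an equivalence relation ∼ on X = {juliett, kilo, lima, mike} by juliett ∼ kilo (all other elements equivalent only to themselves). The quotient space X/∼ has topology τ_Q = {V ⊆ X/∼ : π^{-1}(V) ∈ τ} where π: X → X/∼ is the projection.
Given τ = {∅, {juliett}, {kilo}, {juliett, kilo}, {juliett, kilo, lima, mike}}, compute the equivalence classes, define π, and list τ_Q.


X/∼ = {[juliett=kilo], [lima], [mike]}; |τ_Q| = 3.

Equivalence classes: [juliett=kilo], [lima], [mike].
Quotient map π: X → X/∼ sends juliett ↦ [juliett=kilo], kilo ↦ [juliett=kilo], lima ↦ [lima], mike ↦ [mike].
For each subset V ⊆ X/∼, compute π^{-1}(V) ⊆ X and check whether π^{-1}(V) ∈ τ. V is open in τ_Q iff π^{-1}(V) ∈ τ.
  V = {}: π^{-1}(V) = ∅ ∈ τ ✓.
  V = {[juliett=kilo]}: π^{-1}(V) = {juliett, kilo} ∈ τ ✓.
  V = {[lima]}: π^{-1}(V) = {lima} ∉ τ ✗.
  V = {[juliett=kilo], [lima]}: π^{-1}(V) = {juliett, kilo, lima} ∉ τ ✗.
  V = {[mike]}: π^{-1}(V) = {mike} ∉ τ ✗.
  V = {[juliett=kilo], [mike]}: π^{-1}(V) = {juliett, kilo, mike} ∉ τ ✗.
  V = {[lima], [mike]}: π^{-1}(V) = {lima, mike} ∉ τ ✗.
  V = {[juliett=kilo], [lima], [mike]}: π^{-1}(V) = {juliett, kilo, lima, mike} ∈ τ ✓.
Open sets in the quotient: τ_Q = {{}, {[juliett=kilo]}, {[juliett=kilo], [lima], [mike]}} (3 elements).


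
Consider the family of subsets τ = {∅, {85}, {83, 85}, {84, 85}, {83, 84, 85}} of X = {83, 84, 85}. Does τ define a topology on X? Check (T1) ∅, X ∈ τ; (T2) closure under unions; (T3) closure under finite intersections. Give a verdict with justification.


τ IS a topology on X.

Axiom (T1): ∅ ∈ τ? Yes; X ∈ τ? Yes.
Axiom (T2/T3): check pairwise unions and intersections of members of τ.
All pairwise intersections and unions checked — each lies in τ. Therefore τ satisfies (T1), (T2), (T3): it IS a topology on X.


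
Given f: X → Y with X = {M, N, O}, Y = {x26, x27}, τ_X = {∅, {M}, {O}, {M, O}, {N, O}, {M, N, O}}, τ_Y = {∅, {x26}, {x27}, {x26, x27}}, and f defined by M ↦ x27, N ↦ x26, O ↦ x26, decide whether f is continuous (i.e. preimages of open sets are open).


f IS continuous.

Compute f^{-1}(U) for each U ∈ τ_Y:
  U = ∅: f^{-1}(U) = ∅ ∈ τ_X ✓.
  U = {x26}: f^{-1}(U) = {N, O} ∈ τ_X ✓.
  U = {x27}: f^{-1}(U) = {M} ∈ τ_X ✓.
  U = {x26, x27}: f^{-1}(U) = {M, N, O} ∈ τ_X ✓.
Every preimage lies in τ_X, so f IS continuous.


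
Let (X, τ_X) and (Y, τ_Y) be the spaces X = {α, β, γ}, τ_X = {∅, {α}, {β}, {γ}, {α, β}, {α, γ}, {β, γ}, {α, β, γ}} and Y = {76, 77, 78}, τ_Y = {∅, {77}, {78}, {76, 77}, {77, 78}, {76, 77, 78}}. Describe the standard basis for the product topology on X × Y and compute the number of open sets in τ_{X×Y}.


Basis B = {∅ × ∅, {α} × {77}, {α} × {78}, {β} × {77}, {β} × {78}, {γ} × {77}, {γ} × {78}, {α} × {76, 77}, {α} × {77, 78}, {α, β} × {77}, {α, γ} × {77}, {α, β} × {78}, {α, γ} × {78}, {β} × {76, 77}, {β} × {77, 78}, {β, γ} × {77}, {β, γ} × {78}, {γ} × {76, 77}, {γ} × {77, 78}, {α} × {76, 77, 78}, {α, β, γ} × {77}, {α, β, γ} × {78}, {β} × {76, 77, 78}, {γ} × {76, 77, 78}, {α, β} × {76, 77}, {α, γ} × {76, 77}, {α, β} × {77, 78}, {α, γ} × {77, 78}, {β, γ} × {76, 77}, {β, γ} × {77, 78}, {α, β} × {76, 77, 78}, {α, γ} × {76, 77, 78}, {α, β, γ} × {76, 77}, {α, β, γ} × {77, 78}, {β, γ} × {76, 77, 78}, {α, β, γ} × {76, 77, 78}}; |τ_{X×Y}| = 216.

Enumerate products U × V with U ∈ τ_X, V ∈ τ_Y (deduplicated):
  ∅ × ∅ = {} (∅)
  {α} × {77} = {(α,77)}
  {α} × {78} = {(α,78)}
  {β} × {77} = {(β,77)}
  {β} × {78} = {(β,78)}
  {γ} × {77} = {(γ,77)}
  {γ} × {78} = {(γ,78)}
  {α} × {76, 77} = {(α,76), (α,77)}
  {α} × {77, 78} = {(α,77), (α,78)}
  {α, β} × {77} = {(α,77), (β,77)}
  {α, γ} × {77} = {(α,77), (γ,77)}
  {α, β} × {78} = {(α,78), (β,78)}
  {α, γ} × {78} = {(α,78), (γ,78)}
  {β} × {76, 77} = {(β,76), (β,77)}
  {β} × {77, 78} = {(β,77), (β,78)}
  {β, γ} × {77} = {(β,77), (γ,77)}
  {β, γ} × {78} = {(β,78), (γ,78)}
  {γ} × {76, 77} = {(γ,76), (γ,77)}
  {γ} × {77, 78} = {(γ,77), (γ,78)}
  {α} × {76, 77, 78} = {(α,76), (α,77), (α,78)}
  {α, β, γ} × {77} = {(α,77), (β,77), (γ,77)}
  {α, β, γ} × {78} = {(α,78), (β,78), (γ,78)}
  {β} × {76, 77, 78} = {(β,76), (β,77), (β,78)}
  {γ} × {76, 77, 78} = {(γ,76), (γ,77), (γ,78)}
  {α, β} × {76, 77} = {(α,76), (α,77), (β,76), (β,77)}
  {α, γ} × {76, 77} = {(α,76), (α,77), (γ,76), (γ,77)}
  {α, β} × {77, 78} = {(α,77), (α,78), (β,77), (β,78)}
  {α, γ} × {77, 78} = {(α,77), (α,78), (γ,77), (γ,78)}
  {β, γ} × {76, 77} = {(β,76), (β,77), (γ,76), (γ,77)}
  {β, γ} × {77, 78} = {(β,77), (β,78), (γ,77), (γ,78)}
  {α, β} × {76, 77, 78} = {(α,76), (α,77), (α,78), (β,76), (β,77), (β,78)}
  {α, γ} × {76, 77, 78} = {(α,76), (α,77), (α,78), (γ,76), (γ,77), (γ,78)}
  {α, β, γ} × {76, 77} = {(α,76), (α,77), (β,76), (β,77), (γ,76), (γ,77)}
  {α, β, γ} × {77, 78} = {(α,77), (α,78), (β,77), (β,78), (γ,77), (γ,78)}
  {β, γ} × {76, 77, 78} = {(β,76), (β,77), (β,78), (γ,76), (γ,77), (γ,78)}
  {α, β, γ} × {76, 77, 78} = {(α,76), (α,77), (α,78), (β,76), (β,77), (β,78), (γ,76), (γ,77), (γ,78)}
These 36 distinct sets form the basis B.
Close under arbitrary unions to get τ_{X×Y}; counting gives |τ_{X×Y}| = 216.


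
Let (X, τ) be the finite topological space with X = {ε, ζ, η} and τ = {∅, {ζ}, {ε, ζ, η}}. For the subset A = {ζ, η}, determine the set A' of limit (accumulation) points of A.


A' = {ε, η}

For each x ∈ X, list the open sets U ∈ τ with x ∈ U, then check whether U ∩ (A ∖ {x}) ≠ ∅ for every such U.
  x = ε: opens ∋ x are {ε, ζ, η}; each meets A ∖ {ε}, so x IS a limit point.
  x = ζ: open {ζ} ∋ x has {ζ} ∩ (A ∖ {ζ}) = ∅, so x is NOT a limit point.
  x = η: opens ∋ x are {ε, ζ, η}; each meets A ∖ {η}, so x IS a limit point.
Collecting: A' = {ε, η}.


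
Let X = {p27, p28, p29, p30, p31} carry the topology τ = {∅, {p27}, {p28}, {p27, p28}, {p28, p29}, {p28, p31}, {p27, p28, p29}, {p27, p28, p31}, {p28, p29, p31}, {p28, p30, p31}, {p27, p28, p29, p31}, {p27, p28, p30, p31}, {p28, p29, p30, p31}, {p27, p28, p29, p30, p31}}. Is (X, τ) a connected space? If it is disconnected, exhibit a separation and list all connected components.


(X, τ) is disconnected; components = [{p27}, {p28, p29, p30, p31}].

Find clopen sets (U ∈ τ with X ∖ U ∈ τ):
  U = ∅, X ∖ U = {p27, p28, p29, p30, p31} — both open, so U is clopen.
  U = {p27}, X ∖ U = {p28, p29, p30, p31} — both open, so U is clopen.
  U = {p28, p29, p30, p31}, X ∖ U = {p27} — both open, so U is clopen.
  U = {p27, p28, p29, p30, p31}, X ∖ U = ∅ — both open, so U is clopen.
Nontrivial clopen(s) exist: e.g. {p28, p29, p30, p31}. So (X, τ) is disconnected.
Compute connected components by grouping points that agree on all clopens:
  component: {p27}
  component: {p28, p29, p30, p31}


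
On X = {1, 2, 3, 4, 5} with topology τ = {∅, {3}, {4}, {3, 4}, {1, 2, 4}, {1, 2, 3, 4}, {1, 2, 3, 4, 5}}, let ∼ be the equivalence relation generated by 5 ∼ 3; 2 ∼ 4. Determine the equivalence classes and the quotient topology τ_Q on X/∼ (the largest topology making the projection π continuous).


X/∼ = {[1], [2=4], [3=5]}; |τ_Q| = 3.

Equivalence classes: [1], [2=4], [3=5].
Quotient map π: X → X/∼ sends 1 ↦ [1], 2 ↦ [2=4], 3 ↦ [3=5], 4 ↦ [2=4], 5 ↦ [3=5].
For each subset V ⊆ X/∼, compute π^{-1}(V) ⊆ X and check whether π^{-1}(V) ∈ τ. V is open in τ_Q iff π^{-1}(V) ∈ τ.
  V = {}: π^{-1}(V) = ∅ ∈ τ ✓.
  V = {[1]}: π^{-1}(V) = {1} ∉ τ ✗.
  V = {[2=4]}: π^{-1}(V) = {2, 4} ∉ τ ✗.
  V = {[1], [2=4]}: π^{-1}(V) = {1, 2, 4} ∈ τ ✓.
  V = {[3=5]}: π^{-1}(V) = {3, 5} ∉ τ ✗.
  V = {[1], [3=5]}: π^{-1}(V) = {1, 3, 5} ∉ τ ✗.
  V = {[2=4], [3=5]}: π^{-1}(V) = {2, 3, 4, 5} ∉ τ ✗.
  V = {[1], [2=4], [3=5]}: π^{-1}(V) = {1, 2, 3, 4, 5} ∈ τ ✓.
Open sets in the quotient: τ_Q = {{}, {[1], [2=4]}, {[1], [2=4], [3=5]}} (3 elements).


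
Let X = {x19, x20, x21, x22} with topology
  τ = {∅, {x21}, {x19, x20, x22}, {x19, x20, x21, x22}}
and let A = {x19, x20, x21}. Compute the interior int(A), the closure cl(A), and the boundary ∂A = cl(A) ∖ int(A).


int(A) = {x21}, cl(A) = {x19, x20, x21, x22}, ∂A = {x19, x20, x22}.

Closed sets in (X, τ) are complements of opens:
  closed(X, τ) = {∅, {x21}, {x19, x20, x22}, {x19, x20, x21, x22}}.
int(A) = ⋃ {U ∈ τ : U ⊆ A}. Opens contained in A: ∅, {x21}.
Taking the union of these: int(A) = {x21}.
cl(A) = ⋂ {C closed : A ⊆ C}. Closed sets containing A: {x19, x20, x21, x22}.
Intersecting these: cl(A) = {x19, x20, x21, x22}.
∂A = cl(A) ∖ int(A) = {x19, x20, x21, x22} ∖ {x21} = {x19, x20, x22}.


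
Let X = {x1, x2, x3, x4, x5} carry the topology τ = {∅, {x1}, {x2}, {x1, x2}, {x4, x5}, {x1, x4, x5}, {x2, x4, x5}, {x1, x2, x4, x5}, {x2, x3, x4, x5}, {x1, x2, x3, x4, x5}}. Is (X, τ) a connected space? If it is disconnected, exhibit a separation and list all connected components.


(X, τ) is disconnected; components = [{x1}, {x2, x3, x4, x5}].

Find clopen sets (U ∈ τ with X ∖ U ∈ τ):
  U = ∅, X ∖ U = {x1, x2, x3, x4, x5} — both open, so U is clopen.
  U = {x1}, X ∖ U = {x2, x3, x4, x5} — both open, so U is clopen.
  U = {x2, x3, x4, x5}, X ∖ U = {x1} — both open, so U is clopen.
  U = {x1, x2, x3, x4, x5}, X ∖ U = ∅ — both open, so U is clopen.
Nontrivial clopen(s) exist: e.g. {x2, x3, x4, x5}. So (X, τ) is disconnected.
Compute connected components by grouping points that agree on all clopens:
  component: {x1}
  component: {x2, x3, x4, x5}


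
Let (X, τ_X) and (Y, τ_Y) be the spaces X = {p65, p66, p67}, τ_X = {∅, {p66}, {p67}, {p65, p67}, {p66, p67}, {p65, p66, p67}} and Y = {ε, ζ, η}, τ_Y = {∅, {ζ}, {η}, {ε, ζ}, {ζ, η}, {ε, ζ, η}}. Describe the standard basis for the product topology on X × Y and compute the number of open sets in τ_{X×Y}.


Basis B = {∅ × ∅, {p66} × {ζ}, {p66} × {η}, {p67} × {ζ}, {p67} × {η}, {p65, p67} × {ζ}, {p65, p67} × {η}, {p66} × {ε, ζ}, {p66} × {ζ, η}, {p66, p67} × {ζ}, {p66, p67} × {η}, {p67} × {ε, ζ}, {p67} × {ζ, η}, {p65, p66, p67} × {ζ}, {p65, p66, p67} × {η}, {p66} × {ε, ζ, η}, {p67} × {ε, ζ, η}, {p65, p67} × {ε, ζ}, {p65, p67} × {ζ, η}, {p66, p67} × {ε, ζ}, {p66, p67} × {ζ, η}, {p65, p67} × {ε, ζ, η}, {p65, p66, p67} × {ε, ζ}, {p65, p66, p67} × {ζ, η}, {p66, p67} × {ε, ζ, η}, {p65, p66, p67} × {ε, ζ, η}}; |τ_{X×Y}| = 108.

Enumerate products U × V with U ∈ τ_X, V ∈ τ_Y (deduplicated):
  ∅ × ∅ = {} (∅)
  {p66} × {ζ} = {(p66,ζ)}
  {p66} × {η} = {(p66,η)}
  {p67} × {ζ} = {(p67,ζ)}
  {p67} × {η} = {(p67,η)}
  {p65, p67} × {ζ} = {(p65,ζ), (p67,ζ)}
  {p65, p67} × {η} = {(p65,η), (p67,η)}
  {p66} × {ε, ζ} = {(p66,ε), (p66,ζ)}
  {p66} × {ζ, η} = {(p66,ζ), (p66,η)}
  {p66, p67} × {ζ} = {(p66,ζ), (p67,ζ)}
  {p66, p67} × {η} = {(p66,η), (p67,η)}
  {p67} × {ε, ζ} = {(p67,ε), (p67,ζ)}
  {p67} × {ζ, η} = {(p67,ζ), (p67,η)}
  {p65, p66, p67} × {ζ} = {(p65,ζ), (p66,ζ), (p67,ζ)}
  {p65, p66, p67} × {η} = {(p65,η), (p66,η), (p67,η)}
  {p66} × {ε, ζ, η} = {(p66,ε), (p66,ζ), (p66,η)}
  {p67} × {ε, ζ, η} = {(p67,ε), (p67,ζ), (p67,η)}
  {p65, p67} × {ε, ζ} = {(p65,ε), (p65,ζ), (p67,ε), (p67,ζ)}
  {p65, p67} × {ζ, η} = {(p65,ζ), (p65,η), (p67,ζ), (p67,η)}
  {p66, p67} × {ε, ζ} = {(p66,ε), (p66,ζ), (p67,ε), (p67,ζ)}
  {p66, p67} × {ζ, η} = {(p66,ζ), (p66,η), (p67,ζ), (p67,η)}
  {p65, p67} × {ε, ζ, η} = {(p65,ε), (p65,ζ), (p65,η), (p67,ε), (p67,ζ), (p67,η)}
  {p65, p66, p67} × {ε, ζ} = {(p65,ε), (p65,ζ), (p66,ε), (p66,ζ), (p67,ε), (p67,ζ)}
  {p65, p66, p67} × {ζ, η} = {(p65,ζ), (p65,η), (p66,ζ), (p66,η), (p67,ζ), (p67,η)}
  {p66, p67} × {ε, ζ, η} = {(p66,ε), (p66,ζ), (p66,η), (p67,ε), (p67,ζ), (p67,η)}
  {p65, p66, p67} × {ε, ζ, η} = {(p65,ε), (p65,ζ), (p65,η), (p66,ε), (p66,ζ), (p66,η), (p67,ε), (p67,ζ), (p67,η)}
These 26 distinct sets form the basis B.
Close under arbitrary unions to get τ_{X×Y}; counting gives |τ_{X×Y}| = 108.


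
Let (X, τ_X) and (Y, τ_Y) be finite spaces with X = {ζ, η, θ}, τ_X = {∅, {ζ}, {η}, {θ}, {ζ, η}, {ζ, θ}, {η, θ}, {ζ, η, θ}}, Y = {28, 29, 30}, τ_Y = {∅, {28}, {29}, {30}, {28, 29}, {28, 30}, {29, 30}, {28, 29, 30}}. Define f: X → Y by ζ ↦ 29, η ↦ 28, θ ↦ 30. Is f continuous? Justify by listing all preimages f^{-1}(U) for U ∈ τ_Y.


f IS continuous.

Compute f^{-1}(U) for each U ∈ τ_Y:
  U = ∅: f^{-1}(U) = ∅ ∈ τ_X ✓.
  U = {28}: f^{-1}(U) = {η} ∈ τ_X ✓.
  U = {29}: f^{-1}(U) = {ζ} ∈ τ_X ✓.
  U = {30}: f^{-1}(U) = {θ} ∈ τ_X ✓.
  U = {28, 29}: f^{-1}(U) = {ζ, η} ∈ τ_X ✓.
  U = {28, 30}: f^{-1}(U) = {η, θ} ∈ τ_X ✓.
  U = {29, 30}: f^{-1}(U) = {ζ, θ} ∈ τ_X ✓.
  U = {28, 29, 30}: f^{-1}(U) = {ζ, η, θ} ∈ τ_X ✓.
Every preimage lies in τ_X, so f IS continuous.


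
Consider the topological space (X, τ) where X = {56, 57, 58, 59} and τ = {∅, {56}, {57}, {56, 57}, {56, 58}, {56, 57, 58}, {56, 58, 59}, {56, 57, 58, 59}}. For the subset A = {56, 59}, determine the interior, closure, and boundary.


int(A) = {56}, cl(A) = {56, 58, 59}, ∂A = {58, 59}.

Closed sets in (X, τ) are complements of opens:
  closed(X, τ) = {∅, {57}, {59}, {57, 59}, {58, 59}, {56, 58, 59}, {57, 58, 59}, {56, 57, 58, 59}}.
int(A) = ⋃ {U ∈ τ : U ⊆ A}. Opens contained in A: ∅, {56}.
Taking the union of these: int(A) = {56}.
cl(A) = ⋂ {C closed : A ⊆ C}. Closed sets containing A: {56, 58, 59}, {56, 57, 58, 59}.
Intersecting these: cl(A) = {56, 58, 59}.
∂A = cl(A) ∖ int(A) = {56, 58, 59} ∖ {56} = {58, 59}.


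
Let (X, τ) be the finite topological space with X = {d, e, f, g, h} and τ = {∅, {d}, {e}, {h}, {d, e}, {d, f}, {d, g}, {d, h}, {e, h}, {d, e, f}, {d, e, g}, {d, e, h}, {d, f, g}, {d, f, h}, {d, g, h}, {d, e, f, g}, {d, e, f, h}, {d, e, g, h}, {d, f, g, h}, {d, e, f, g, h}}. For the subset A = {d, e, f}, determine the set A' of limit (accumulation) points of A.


A' = {f, g}

For each x ∈ X, list the open sets U ∈ τ with x ∈ U, then check whether U ∩ (A ∖ {x}) ≠ ∅ for every such U.
  x = d: open {d} ∋ x has {d} ∩ (A ∖ {d}) = ∅, so x is NOT a limit point.
  x = e: open {e} ∋ x has {e} ∩ (A ∖ {e}) = ∅, so x is NOT a limit point.
  x = f: opens ∋ x are {d, f}, {d, e, f}, {d, f, g}, {d, f, h}, {d, e, f, g}, {d, e, f, h}, {d, f, g, h}, {d, e, f, g, h}; each meets A ∖ {f}, so x IS a limit point.
  x = g: opens ∋ x are {d, g}, {d, e, g}, {d, f, g}, {d, g, h}, {d, e, f, g}, {d, e, g, h}, {d, f, g, h}, {d, e, f, g, h}; each meets A ∖ {g}, so x IS a limit point.
  x = h: open {h} ∋ x has {h} ∩ (A ∖ {h}) = ∅, so x is NOT a limit point.
Collecting: A' = {f, g}.


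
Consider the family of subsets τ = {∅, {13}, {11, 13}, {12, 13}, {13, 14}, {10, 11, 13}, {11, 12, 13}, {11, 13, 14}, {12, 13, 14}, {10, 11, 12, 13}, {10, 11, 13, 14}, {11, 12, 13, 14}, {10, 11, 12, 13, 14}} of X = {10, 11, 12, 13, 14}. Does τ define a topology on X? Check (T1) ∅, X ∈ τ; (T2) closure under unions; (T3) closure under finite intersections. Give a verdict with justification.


τ IS a topology on X.

Axiom (T1): ∅ ∈ τ? Yes; X ∈ τ? Yes.
Axiom (T2/T3): check pairwise unions and intersections of members of τ.
All pairwise intersections and unions checked — each lies in τ. Therefore τ satisfies (T1), (T2), (T3): it IS a topology on X.


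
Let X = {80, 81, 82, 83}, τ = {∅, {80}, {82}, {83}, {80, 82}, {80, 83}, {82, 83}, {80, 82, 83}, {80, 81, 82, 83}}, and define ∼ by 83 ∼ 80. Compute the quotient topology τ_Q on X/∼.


X/∼ = {[80=83], [81], [82]}; |τ_Q| = 5.

Equivalence classes: [80=83], [81], [82].
Quotient map π: X → X/∼ sends 80 ↦ [80=83], 81 ↦ [81], 82 ↦ [82], 83 ↦ [80=83].
For each subset V ⊆ X/∼, compute π^{-1}(V) ⊆ X and check whether π^{-1}(V) ∈ τ. V is open in τ_Q iff π^{-1}(V) ∈ τ.
  V = {}: π^{-1}(V) = ∅ ∈ τ ✓.
  V = {[80=83]}: π^{-1}(V) = {80, 83} ∈ τ ✓.
  V = {[81]}: π^{-1}(V) = {81} ∉ τ ✗.
  V = {[80=83], [81]}: π^{-1}(V) = {80, 81, 83} ∉ τ ✗.
  V = {[82]}: π^{-1}(V) = {82} ∈ τ ✓.
  V = {[80=83], [82]}: π^{-1}(V) = {80, 82, 83} ∈ τ ✓.
  V = {[81], [82]}: π^{-1}(V) = {81, 82} ∉ τ ✗.
  V = {[80=83], [81], [82]}: π^{-1}(V) = {80, 81, 82, 83} ∈ τ ✓.
Open sets in the quotient: τ_Q = {{}, {[80=83]}, {[82]}, {[80=83], [82]}, {[80=83], [81], [82]}} (5 elements).


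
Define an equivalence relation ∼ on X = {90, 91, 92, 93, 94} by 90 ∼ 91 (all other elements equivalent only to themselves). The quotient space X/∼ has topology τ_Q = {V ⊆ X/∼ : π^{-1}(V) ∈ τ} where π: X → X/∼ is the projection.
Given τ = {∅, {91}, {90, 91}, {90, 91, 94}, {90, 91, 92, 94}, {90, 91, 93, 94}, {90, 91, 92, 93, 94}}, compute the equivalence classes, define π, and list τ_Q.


X/∼ = {[90=91], [92], [93], [94]}; |τ_Q| = 6.

Equivalence classes: [90=91], [92], [93], [94].
Quotient map π: X → X/∼ sends 90 ↦ [90=91], 91 ↦ [90=91], 92 ↦ [92], 93 ↦ [93], 94 ↦ [94].
For each subset V ⊆ X/∼, compute π^{-1}(V) ⊆ X and check whether π^{-1}(V) ∈ τ. V is open in τ_Q iff π^{-1}(V) ∈ τ.
  V = {}: π^{-1}(V) = ∅ ∈ τ ✓.
  V = {[90=91]}: π^{-1}(V) = {90, 91} ∈ τ ✓.
  V = {[92]}: π^{-1}(V) = {92} ∉ τ ✗.
  V = {[90=91], [92]}: π^{-1}(V) = {90, 91, 92} ∉ τ ✗.
  V = {[93]}: π^{-1}(V) = {93} ∉ τ ✗.
  V = {[90=91], [93]}: π^{-1}(V) = {90, 91, 93} ∉ τ ✗.
  V = {[92], [93]}: π^{-1}(V) = {92, 93} ∉ τ ✗.
  V = {[90=91], [92], [93]}: π^{-1}(V) = {90, 91, 92, 93} ∉ τ ✗.
  V = {[94]}: π^{-1}(V) = {94} ∉ τ ✗.
  V = {[90=91], [94]}: π^{-1}(V) = {90, 91, 94} ∈ τ ✓.
  V = {[92], [94]}: π^{-1}(V) = {92, 94} ∉ τ ✗.
  V = {[90=91], [92], [94]}: π^{-1}(V) = {90, 91, 92, 94} ∈ τ ✓.
  V = {[93], [94]}: π^{-1}(V) = {93, 94} ∉ τ ✗.
  V = {[90=91], [93], [94]}: π^{-1}(V) = {90, 91, 93, 94} ∈ τ ✓.
  V = {[92], [93], [94]}: π^{-1}(V) = {92, 93, 94} ∉ τ ✗.
  V = {[90=91], [92], [93], [94]}: π^{-1}(V) = {90, 91, 92, 93, 94} ∈ τ ✓.
Open sets in the quotient: τ_Q = {{}, {[90=91]}, {[90=91], [94]}, {[90=91], [92], [94]}, {[90=91], [93], [94]}, {[90=91], [92], [93], [94]}} (6 elements).


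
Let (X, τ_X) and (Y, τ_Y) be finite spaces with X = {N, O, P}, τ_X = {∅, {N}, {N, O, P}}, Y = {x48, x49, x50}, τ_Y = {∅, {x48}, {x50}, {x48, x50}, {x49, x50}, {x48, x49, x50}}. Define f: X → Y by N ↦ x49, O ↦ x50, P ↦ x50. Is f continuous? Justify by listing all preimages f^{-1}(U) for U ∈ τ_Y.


f is NOT continuous.

Compute f^{-1}(U) for each U ∈ τ_Y:
  U = ∅: f^{-1}(U) = ∅ ∈ τ_X ✓.
  U = {x48}: f^{-1}(U) = ∅ ∈ τ_X ✓.
  U = {x50}: f^{-1}(U) = {O, P} ∉ τ_X ✗.
  U = {x48, x50}: f^{-1}(U) = {O, P} ∉ τ_X ✗.
  U = {x49, x50}: f^{-1}(U) = {N, O, P} ∈ τ_X ✓.
  U = {x48, x49, x50}: f^{-1}(U) = {N, O, P} ∈ τ_X ✓.
Found U = {x50} with f^{-1}(U) = {O, P} not in τ_X. Therefore f is NOT continuous.


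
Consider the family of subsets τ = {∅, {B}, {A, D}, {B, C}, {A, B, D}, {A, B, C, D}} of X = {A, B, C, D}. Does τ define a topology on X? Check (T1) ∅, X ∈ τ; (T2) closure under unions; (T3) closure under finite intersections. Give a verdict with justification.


τ IS a topology on X.

Axiom (T1): ∅ ∈ τ? Yes; X ∈ τ? Yes.
Axiom (T2/T3): check pairwise unions and intersections of members of τ.
All pairwise intersections and unions checked — each lies in τ. Therefore τ satisfies (T1), (T2), (T3): it IS a topology on X.


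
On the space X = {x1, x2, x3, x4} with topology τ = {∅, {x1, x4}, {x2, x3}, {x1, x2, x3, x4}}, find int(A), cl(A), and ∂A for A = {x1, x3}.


int(A) = ∅, cl(A) = {x1, x2, x3, x4}, ∂A = {x1, x2, x3, x4}.

Closed sets in (X, τ) are complements of opens:
  closed(X, τ) = {∅, {x1, x4}, {x2, x3}, {x1, x2, x3, x4}}.
int(A) = ⋃ {U ∈ τ : U ⊆ A}. Opens contained in A: ∅.
Taking the union of these: int(A) = ∅.
cl(A) = ⋂ {C closed : A ⊆ C}. Closed sets containing A: {x1, x2, x3, x4}.
Intersecting these: cl(A) = {x1, x2, x3, x4}.
∂A = cl(A) ∖ int(A) = {x1, x2, x3, x4} ∖ ∅ = {x1, x2, x3, x4}.


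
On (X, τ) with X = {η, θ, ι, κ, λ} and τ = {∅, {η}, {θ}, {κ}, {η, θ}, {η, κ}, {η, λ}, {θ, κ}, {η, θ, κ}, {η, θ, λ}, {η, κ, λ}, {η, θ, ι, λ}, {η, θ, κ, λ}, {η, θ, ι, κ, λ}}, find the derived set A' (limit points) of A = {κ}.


A' = ∅

For each x ∈ X, list the open sets U ∈ τ with x ∈ U, then check whether U ∩ (A ∖ {x}) ≠ ∅ for every such U.
  x = η: open {η} ∋ x has {η} ∩ (A ∖ {η}) = ∅, so x is NOT a limit point.
  x = θ: open {θ} ∋ x has {θ} ∩ (A ∖ {θ}) = ∅, so x is NOT a limit point.
  x = ι: open {η, θ, ι, λ} ∋ x has {η, θ, ι, λ} ∩ (A ∖ {ι}) = ∅, so x is NOT a limit point.
  x = κ: open {κ} ∋ x has {κ} ∩ (A ∖ {κ}) = ∅, so x is NOT a limit point.
  x = λ: open {η, λ} ∋ x has {η, λ} ∩ (A ∖ {λ}) = ∅, so x is NOT a limit point.
Collecting: A' = ∅.


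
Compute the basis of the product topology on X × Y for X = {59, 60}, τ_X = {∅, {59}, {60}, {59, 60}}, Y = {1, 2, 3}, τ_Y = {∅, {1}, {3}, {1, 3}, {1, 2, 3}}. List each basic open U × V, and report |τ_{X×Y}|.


Basis B = {∅ × ∅, {59} × {1}, {59} × {3}, {60} × {1}, {60} × {3}, {59} × {1, 3}, {59, 60} × {1}, {59, 60} × {3}, {60} × {1, 3}, {59} × {1, 2, 3}, {60} × {1, 2, 3}, {59, 60} × {1, 3}, {59, 60} × {1, 2, 3}}; |τ_{X×Y}| = 25.

Enumerate products U × V with U ∈ τ_X, V ∈ τ_Y (deduplicated):
  ∅ × ∅ = {} (∅)
  {59} × {1} = {(59,1)}
  {59} × {3} = {(59,3)}
  {60} × {1} = {(60,1)}
  {60} × {3} = {(60,3)}
  {59} × {1, 3} = {(59,1), (59,3)}
  {59, 60} × {1} = {(59,1), (60,1)}
  {59, 60} × {3} = {(59,3), (60,3)}
  {60} × {1, 3} = {(60,1), (60,3)}
  {59} × {1, 2, 3} = {(59,1), (59,2), (59,3)}
  {60} × {1, 2, 3} = {(60,1), (60,2), (60,3)}
  {59, 60} × {1, 3} = {(59,1), (59,3), (60,1), (60,3)}
  {59, 60} × {1, 2, 3} = {(59,1), (59,2), (59,3), (60,1), (60,2), (60,3)}
These 13 distinct sets form the basis B.
Close under arbitrary unions to get τ_{X×Y}; counting gives |τ_{X×Y}| = 25.


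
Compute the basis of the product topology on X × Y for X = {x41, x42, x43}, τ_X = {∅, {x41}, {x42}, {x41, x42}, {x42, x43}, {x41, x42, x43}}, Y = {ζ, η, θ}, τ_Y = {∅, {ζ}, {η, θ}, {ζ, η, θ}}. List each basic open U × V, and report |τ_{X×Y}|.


Basis B = {∅ × ∅, {x41} × {ζ}, {x42} × {ζ}, {x41, x42} × {ζ}, {x41} × {η, θ}, {x42, x43} × {ζ}, {x42} × {η, θ}, {x41} × {ζ, η, θ}, {x41, x42, x43} × {ζ}, {x42} × {ζ, η, θ}, {x41, x42} × {η, θ}, {x42, x43} × {η, θ}, {x41, x42} × {ζ, η, θ}, {x41, x42, x43} × {η, θ}, {x42, x43} × {ζ, η, θ}, {x41, x42, x43} × {ζ, η, θ}}; |τ_{X×Y}| = 36.

Enumerate products U × V with U ∈ τ_X, V ∈ τ_Y (deduplicated):
  ∅ × ∅ = {} (∅)
  {x41} × {ζ} = {(x41,ζ)}
  {x42} × {ζ} = {(x42,ζ)}
  {x41, x42} × {ζ} = {(x41,ζ), (x42,ζ)}
  {x41} × {η, θ} = {(x41,η), (x41,θ)}
  {x42, x43} × {ζ} = {(x42,ζ), (x43,ζ)}
  {x42} × {η, θ} = {(x42,η), (x42,θ)}
  {x41} × {ζ, η, θ} = {(x41,ζ), (x41,η), (x41,θ)}
  {x41, x42, x43} × {ζ} = {(x41,ζ), (x42,ζ), (x43,ζ)}
  {x42} × {ζ, η, θ} = {(x42,ζ), (x42,η), (x42,θ)}
  {x41, x42} × {η, θ} = {(x41,η), (x41,θ), (x42,η), (x42,θ)}
  {x42, x43} × {η, θ} = {(x42,η), (x42,θ), (x43,η), (x43,θ)}
  {x41, x42} × {ζ, η, θ} = {(x41,ζ), (x41,η), (x41,θ), (x42,ζ), (x42,η), (x42,θ)}
  {x41, x42, x43} × {η, θ} = {(x41,η), (x41,θ), (x42,η), (x42,θ), (x43,η), (x43,θ)}
  {x42, x43} × {ζ, η, θ} = {(x42,ζ), (x42,η), (x42,θ), (x43,ζ), (x43,η), (x43,θ)}
  {x41, x42, x43} × {ζ, η, θ} = {(x41,ζ), (x41,η), (x41,θ), (x42,ζ), (x42,η), (x42,θ), (x43,ζ), (x43,η), (x43,θ)}
These 16 distinct sets form the basis B.
Close under arbitrary unions to get τ_{X×Y}; counting gives |τ_{X×Y}| = 36.


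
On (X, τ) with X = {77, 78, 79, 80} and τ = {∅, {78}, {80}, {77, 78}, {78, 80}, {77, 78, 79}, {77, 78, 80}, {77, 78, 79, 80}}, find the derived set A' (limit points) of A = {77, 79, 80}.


A' = {79}

For each x ∈ X, list the open sets U ∈ τ with x ∈ U, then check whether U ∩ (A ∖ {x}) ≠ ∅ for every such U.
  x = 77: open {77, 78} ∋ x has {77, 78} ∩ (A ∖ {77}) = ∅, so x is NOT a limit point.
  x = 78: open {78} ∋ x has {78} ∩ (A ∖ {78}) = ∅, so x is NOT a limit point.
  x = 79: opens ∋ x are {77, 78, 79}, {77, 78, 79, 80}; each meets A ∖ {79}, so x IS a limit point.
  x = 80: open {80} ∋ x has {80} ∩ (A ∖ {80}) = ∅, so x is NOT a limit point.
Collecting: A' = {79}.


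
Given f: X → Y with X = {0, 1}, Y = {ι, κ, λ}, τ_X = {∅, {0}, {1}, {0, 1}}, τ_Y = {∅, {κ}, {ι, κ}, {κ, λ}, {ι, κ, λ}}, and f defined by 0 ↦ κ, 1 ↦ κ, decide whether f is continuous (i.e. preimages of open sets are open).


f IS continuous.

Compute f^{-1}(U) for each U ∈ τ_Y:
  U = ∅: f^{-1}(U) = ∅ ∈ τ_X ✓.
  U = {κ}: f^{-1}(U) = {0, 1} ∈ τ_X ✓.
  U = {ι, κ}: f^{-1}(U) = {0, 1} ∈ τ_X ✓.
  U = {κ, λ}: f^{-1}(U) = {0, 1} ∈ τ_X ✓.
  U = {ι, κ, λ}: f^{-1}(U) = {0, 1} ∈ τ_X ✓.
Every preimage lies in τ_X, so f IS continuous.


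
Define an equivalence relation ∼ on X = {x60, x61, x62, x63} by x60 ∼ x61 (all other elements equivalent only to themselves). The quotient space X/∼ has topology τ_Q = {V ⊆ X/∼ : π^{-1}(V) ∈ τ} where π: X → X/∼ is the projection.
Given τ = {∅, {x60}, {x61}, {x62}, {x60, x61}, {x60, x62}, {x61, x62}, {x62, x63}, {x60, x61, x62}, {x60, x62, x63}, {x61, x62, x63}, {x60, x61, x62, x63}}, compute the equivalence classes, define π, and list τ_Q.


X/∼ = {[x60=x61], [x62], [x63]}; |τ_Q| = 6.

Equivalence classes: [x60=x61], [x62], [x63].
Quotient map π: X → X/∼ sends x60 ↦ [x60=x61], x61 ↦ [x60=x61], x62 ↦ [x62], x63 ↦ [x63].
For each subset V ⊆ X/∼, compute π^{-1}(V) ⊆ X and check whether π^{-1}(V) ∈ τ. V is open in τ_Q iff π^{-1}(V) ∈ τ.
  V = {}: π^{-1}(V) = ∅ ∈ τ ✓.
  V = {[x60=x61]}: π^{-1}(V) = {x60, x61} ∈ τ ✓.
  V = {[x62]}: π^{-1}(V) = {x62} ∈ τ ✓.
  V = {[x60=x61], [x62]}: π^{-1}(V) = {x60, x61, x62} ∈ τ ✓.
  V = {[x63]}: π^{-1}(V) = {x63} ∉ τ ✗.
  V = {[x60=x61], [x63]}: π^{-1}(V) = {x60, x61, x63} ∉ τ ✗.
  V = {[x62], [x63]}: π^{-1}(V) = {x62, x63} ∈ τ ✓.
  V = {[x60=x61], [x62], [x63]}: π^{-1}(V) = {x60, x61, x62, x63} ∈ τ ✓.
Open sets in the quotient: τ_Q = {{}, {[x60=x61]}, {[x62]}, {[x60=x61], [x62]}, {[x62], [x63]}, {[x60=x61], [x62], [x63]}} (6 elements).


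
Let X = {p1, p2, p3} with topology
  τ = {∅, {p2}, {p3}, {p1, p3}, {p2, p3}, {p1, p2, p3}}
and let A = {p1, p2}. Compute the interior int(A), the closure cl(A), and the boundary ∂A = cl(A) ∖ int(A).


int(A) = {p2}, cl(A) = {p1, p2}, ∂A = {p1}.

Closed sets in (X, τ) are complements of opens:
  closed(X, τ) = {∅, {p1}, {p2}, {p1, p2}, {p1, p3}, {p1, p2, p3}}.
int(A) = ⋃ {U ∈ τ : U ⊆ A}. Opens contained in A: ∅, {p2}.
Taking the union of these: int(A) = {p2}.
cl(A) = ⋂ {C closed : A ⊆ C}. Closed sets containing A: {p1, p2}, {p1, p2, p3}.
Intersecting these: cl(A) = {p1, p2}.
∂A = cl(A) ∖ int(A) = {p1, p2} ∖ {p2} = {p1}.


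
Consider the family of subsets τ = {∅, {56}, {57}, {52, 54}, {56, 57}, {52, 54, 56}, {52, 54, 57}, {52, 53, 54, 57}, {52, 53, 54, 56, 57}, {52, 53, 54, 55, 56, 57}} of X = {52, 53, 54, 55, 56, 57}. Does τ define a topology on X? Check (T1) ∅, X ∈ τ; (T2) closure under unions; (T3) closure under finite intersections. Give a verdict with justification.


τ is NOT a topology on X.

Axiom (T1): ∅ ∈ τ? Yes; X ∈ τ? Yes.
Axiom (T2/T3): check pairwise unions and intersections of members of τ.
Counterexample for (T2): {56} ∪ {52, 54, 57} = {52, 54, 56, 57} ∉ τ. Therefore τ is NOT a topology.


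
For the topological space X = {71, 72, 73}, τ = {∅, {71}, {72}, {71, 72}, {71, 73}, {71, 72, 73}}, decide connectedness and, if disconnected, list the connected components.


(X, τ) is disconnected; components = [{72}, {71, 73}].

Find clopen sets (U ∈ τ with X ∖ U ∈ τ):
  U = ∅, X ∖ U = {71, 72, 73} — both open, so U is clopen.
  U = {72}, X ∖ U = {71, 73} — both open, so U is clopen.
  U = {71, 73}, X ∖ U = {72} — both open, so U is clopen.
  U = {71, 72, 73}, X ∖ U = ∅ — both open, so U is clopen.
Nontrivial clopen(s) exist: e.g. {72}. So (X, τ) is disconnected.
Compute connected components by grouping points that agree on all clopens:
  component: {72}
  component: {71, 73}


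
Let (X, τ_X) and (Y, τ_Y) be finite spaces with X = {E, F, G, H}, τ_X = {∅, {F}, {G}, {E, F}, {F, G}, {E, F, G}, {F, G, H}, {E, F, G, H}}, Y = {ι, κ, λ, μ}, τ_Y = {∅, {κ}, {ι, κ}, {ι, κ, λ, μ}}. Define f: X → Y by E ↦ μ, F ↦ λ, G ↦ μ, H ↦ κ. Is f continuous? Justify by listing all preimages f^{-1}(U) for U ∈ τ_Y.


f is NOT continuous.

Compute f^{-1}(U) for each U ∈ τ_Y:
  U = ∅: f^{-1}(U) = ∅ ∈ τ_X ✓.
  U = {κ}: f^{-1}(U) = {H} ∉ τ_X ✗.
  U = {ι, κ}: f^{-1}(U) = {H} ∉ τ_X ✗.
  U = {ι, κ, λ, μ}: f^{-1}(U) = {E, F, G, H} ∈ τ_X ✓.
Found U = {κ} with f^{-1}(U) = {H} not in τ_X. Therefore f is NOT continuous.


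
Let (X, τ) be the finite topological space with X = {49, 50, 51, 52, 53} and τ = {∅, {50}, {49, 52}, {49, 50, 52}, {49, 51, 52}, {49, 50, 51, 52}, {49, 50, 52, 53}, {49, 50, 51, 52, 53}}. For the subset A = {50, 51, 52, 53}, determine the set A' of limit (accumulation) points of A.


A' = {49, 51, 53}

For each x ∈ X, list the open sets U ∈ τ with x ∈ U, then check whether U ∩ (A ∖ {x}) ≠ ∅ for every such U.
  x = 49: opens ∋ x are {49, 52}, {49, 50, 52}, {49, 51, 52}, {49, 50, 51, 52}, {49, 50, 52, 53}, {49, 50, 51, 52, 53}; each meets A ∖ {49}, so x IS a limit point.
  x = 50: open {50} ∋ x has {50} ∩ (A ∖ {50}) = ∅, so x is NOT a limit point.
  x = 51: opens ∋ x are {49, 51, 52}, {49, 50, 51, 52}, {49, 50, 51, 52, 53}; each meets A ∖ {51}, so x IS a limit point.
  x = 52: open {49, 52} ∋ x has {49, 52} ∩ (A ∖ {52}) = ∅, so x is NOT a limit point.
  x = 53: opens ∋ x are {49, 50, 52, 53}, {49, 50, 51, 52, 53}; each meets A ∖ {53}, so x IS a limit point.
Collecting: A' = {49, 51, 53}.


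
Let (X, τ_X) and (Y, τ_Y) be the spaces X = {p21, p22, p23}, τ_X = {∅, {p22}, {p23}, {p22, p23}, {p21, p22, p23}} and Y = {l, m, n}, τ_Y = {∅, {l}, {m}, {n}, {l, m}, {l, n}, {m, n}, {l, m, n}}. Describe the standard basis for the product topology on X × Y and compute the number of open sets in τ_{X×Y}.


Basis B = {∅ × ∅, {p22} × {l}, {p22} × {m}, {p22} × {n}, {p23} × {l}, {p23} × {m}, {p23} × {n}, {p22} × {l, m}, {p22} × {l, n}, {p22, p23} × {l}, {p22} × {m, n}, {p22, p23} × {m}, {p22, p23} × {n}, {p23} × {l, m}, {p23} × {l, n}, {p23} × {m, n}, {p21, p22, p23} × {l}, {p21, p22, p23} × {m}, {p21, p22, p23} × {n}, {p22} × {l, m, n}, {p23} × {l, m, n}, {p22, p23} × {l, m}, {p22, p23} × {l, n}, {p22, p23} × {m, n}, {p21, p22, p23} × {l, m}, {p21, p22, p23} × {l, n}, {p21, p22, p23} × {m, n}, {p22, p23} × {l, m, n}, {p21, p22, p23} × {l, m, n}}; |τ_{X×Y}| = 125.

Enumerate products U × V with U ∈ τ_X, V ∈ τ_Y (deduplicated):
  ∅ × ∅ = {} (∅)
  {p22} × {l} = {(p22,l)}
  {p22} × {m} = {(p22,m)}
  {p22} × {n} = {(p22,n)}
  {p23} × {l} = {(p23,l)}
  {p23} × {m} = {(p23,m)}
  {p23} × {n} = {(p23,n)}
  {p22} × {l, m} = {(p22,l), (p22,m)}
  {p22} × {l, n} = {(p22,l), (p22,n)}
  {p22, p23} × {l} = {(p22,l), (p23,l)}
  {p22} × {m, n} = {(p22,m), (p22,n)}
  {p22, p23} × {m} = {(p22,m), (p23,m)}
  {p22, p23} × {n} = {(p22,n), (p23,n)}
  {p23} × {l, m} = {(p23,l), (p23,m)}
  {p23} × {l, n} = {(p23,l), (p23,n)}
  {p23} × {m, n} = {(p23,m), (p23,n)}
  {p21, p22, p23} × {l} = {(p21,l), (p22,l), (p23,l)}
  {p21, p22, p23} × {m} = {(p21,m), (p22,m), (p23,m)}
  {p21, p22, p23} × {n} = {(p21,n), (p22,n), (p23,n)}
  {p22} × {l, m, n} = {(p22,l), (p22,m), (p22,n)}
  {p23} × {l, m, n} = {(p23,l), (p23,m), (p23,n)}
  {p22, p23} × {l, m} = {(p22,l), (p22,m), (p23,l), (p23,m)}
  {p22, p23} × {l, n} = {(p22,l), (p22,n), (p23,l), (p23,n)}
  {p22, p23} × {m, n} = {(p22,m), (p22,n), (p23,m), (p23,n)}
  {p21, p22, p23} × {l, m} = {(p21,l), (p21,m), (p22,l), (p22,m), (p23,l), (p23,m)}
  {p21, p22, p23} × {l, n} = {(p21,l), (p21,n), (p22,l), (p22,n), (p23,l), (p23,n)}
  {p21, p22, p23} × {m, n} = {(p21,m), (p21,n), (p22,m), (p22,n), (p23,m), (p23,n)}
  {p22, p23} × {l, m, n} = {(p22,l), (p22,m), (p22,n), (p23,l), (p23,m), (p23,n)}
  {p21, p22, p23} × {l, m, n} = {(p21,l), (p21,m), (p21,n), (p22,l), (p22,m), (p22,n), (p23,l), (p23,m), (p23,n)}
These 29 distinct sets form the basis B.
Close under arbitrary unions to get τ_{X×Y}; counting gives |τ_{X×Y}| = 125.


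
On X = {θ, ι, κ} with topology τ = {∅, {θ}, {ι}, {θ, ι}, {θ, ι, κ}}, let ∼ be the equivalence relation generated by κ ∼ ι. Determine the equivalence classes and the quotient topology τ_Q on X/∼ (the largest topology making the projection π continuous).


X/∼ = {[θ], [ι=κ]}; |τ_Q| = 3.

Equivalence classes: [θ], [ι=κ].
Quotient map π: X → X/∼ sends θ ↦ [θ], ι ↦ [ι=κ], κ ↦ [ι=κ].
For each subset V ⊆ X/∼, compute π^{-1}(V) ⊆ X and check whether π^{-1}(V) ∈ τ. V is open in τ_Q iff π^{-1}(V) ∈ τ.
  V = {}: π^{-1}(V) = ∅ ∈ τ ✓.
  V = {[θ]}: π^{-1}(V) = {θ} ∈ τ ✓.
  V = {[ι=κ]}: π^{-1}(V) = {ι, κ} ∉ τ ✗.
  V = {[θ], [ι=κ]}: π^{-1}(V) = {θ, ι, κ} ∈ τ ✓.
Open sets in the quotient: τ_Q = {{}, {[θ]}, {[θ], [ι=κ]}} (3 elements).


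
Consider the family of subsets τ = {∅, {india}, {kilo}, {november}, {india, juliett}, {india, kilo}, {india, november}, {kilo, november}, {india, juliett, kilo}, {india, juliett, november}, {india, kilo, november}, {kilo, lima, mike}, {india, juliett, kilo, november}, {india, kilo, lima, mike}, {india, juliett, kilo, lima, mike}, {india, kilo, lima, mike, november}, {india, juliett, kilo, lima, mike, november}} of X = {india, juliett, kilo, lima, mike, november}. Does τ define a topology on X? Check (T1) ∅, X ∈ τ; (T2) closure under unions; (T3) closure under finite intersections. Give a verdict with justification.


τ is NOT a topology on X.

Axiom (T1): ∅ ∈ τ? Yes; X ∈ τ? Yes.
Axiom (T2/T3): check pairwise unions and intersections of members of τ.
Counterexample for (T2): {november} ∪ {kilo, lima, mike} = {kilo, lima, mike, november} ∉ τ. Therefore τ is NOT a topology.


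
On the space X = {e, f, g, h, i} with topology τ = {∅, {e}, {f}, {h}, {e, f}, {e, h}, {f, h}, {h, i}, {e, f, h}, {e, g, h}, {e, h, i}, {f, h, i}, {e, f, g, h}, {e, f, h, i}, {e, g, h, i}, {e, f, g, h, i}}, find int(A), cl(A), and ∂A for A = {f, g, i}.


int(A) = {f}, cl(A) = {f, g, i}, ∂A = {g, i}.

Closed sets in (X, τ) are complements of opens:
  closed(X, τ) = {∅, {f}, {g}, {i}, {e, g}, {f, g}, {f, i}, {g, i}, {e, f, g}, {e, g, i}, {f, g, i}, {g, h, i}, {e, f, g, i}, {e, g, h, i}, {f, g, h, i}, {e, f, g, h, i}}.
int(A) = ⋃ {U ∈ τ : U ⊆ A}. Opens contained in A: ∅, {f}.
Taking the union of these: int(A) = {f}.
cl(A) = ⋂ {C closed : A ⊆ C}. Closed sets containing A: {f, g, i}, {e, f, g, i}, {f, g, h, i}, {e, f, g, h, i}.
Intersecting these: cl(A) = {f, g, i}.
∂A = cl(A) ∖ int(A) = {f, g, i} ∖ {f} = {g, i}.


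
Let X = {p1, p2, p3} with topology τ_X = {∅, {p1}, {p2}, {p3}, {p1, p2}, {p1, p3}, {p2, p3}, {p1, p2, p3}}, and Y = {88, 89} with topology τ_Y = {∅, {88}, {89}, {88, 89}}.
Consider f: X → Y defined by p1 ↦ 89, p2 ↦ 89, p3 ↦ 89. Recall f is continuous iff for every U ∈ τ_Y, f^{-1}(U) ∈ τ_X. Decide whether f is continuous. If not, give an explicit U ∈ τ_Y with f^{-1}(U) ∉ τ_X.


f IS continuous.

Compute f^{-1}(U) for each U ∈ τ_Y:
  U = ∅: f^{-1}(U) = ∅ ∈ τ_X ✓.
  U = {88}: f^{-1}(U) = ∅ ∈ τ_X ✓.
  U = {89}: f^{-1}(U) = {p1, p2, p3} ∈ τ_X ✓.
  U = {88, 89}: f^{-1}(U) = {p1, p2, p3} ∈ τ_X ✓.
Every preimage lies in τ_X, so f IS continuous.


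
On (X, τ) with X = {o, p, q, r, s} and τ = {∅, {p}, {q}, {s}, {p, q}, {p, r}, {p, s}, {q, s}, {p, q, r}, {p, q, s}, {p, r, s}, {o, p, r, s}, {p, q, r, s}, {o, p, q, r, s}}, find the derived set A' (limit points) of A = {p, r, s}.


A' = {o, r}

For each x ∈ X, list the open sets U ∈ τ with x ∈ U, then check whether U ∩ (A ∖ {x}) ≠ ∅ for every such U.
  x = o: opens ∋ x are {o, p, r, s}, {o, p, q, r, s}; each meets A ∖ {o}, so x IS a limit point.
  x = p: open {p} ∋ x has {p} ∩ (A ∖ {p}) = ∅, so x is NOT a limit point.
  x = q: open {q} ∋ x has {q} ∩ (A ∖ {q}) = ∅, so x is NOT a limit point.
  x = r: opens ∋ x are {p, r}, {p, q, r}, {p, r, s}, {o, p, r, s}, {p, q, r, s}, {o, p, q, r, s}; each meets A ∖ {r}, so x IS a limit point.
  x = s: open {s} ∋ x has {s} ∩ (A ∖ {s}) = ∅, so x is NOT a limit point.
Collecting: A' = {o, r}.


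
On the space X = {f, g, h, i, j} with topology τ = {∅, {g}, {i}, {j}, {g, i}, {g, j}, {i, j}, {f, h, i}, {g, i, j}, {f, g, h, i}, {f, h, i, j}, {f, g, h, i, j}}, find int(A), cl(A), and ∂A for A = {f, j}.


int(A) = {j}, cl(A) = {f, h, j}, ∂A = {f, h}.

Closed sets in (X, τ) are complements of opens:
  closed(X, τ) = {∅, {g}, {j}, {f, h}, {g, j}, {f, g, h}, {f, h, i}, {f, h, j}, {f, g, h, i}, {f, g, h, j}, {f, h, i, j}, {f, g, h, i, j}}.
int(A) = ⋃ {U ∈ τ : U ⊆ A}. Opens contained in A: ∅, {j}.
Taking the union of these: int(A) = {j}.
cl(A) = ⋂ {C closed : A ⊆ C}. Closed sets containing A: {f, h, j}, {f, g, h, j}, {f, h, i, j}, {f, g, h, i, j}.
Intersecting these: cl(A) = {f, h, j}.
∂A = cl(A) ∖ int(A) = {f, h, j} ∖ {j} = {f, h}.
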